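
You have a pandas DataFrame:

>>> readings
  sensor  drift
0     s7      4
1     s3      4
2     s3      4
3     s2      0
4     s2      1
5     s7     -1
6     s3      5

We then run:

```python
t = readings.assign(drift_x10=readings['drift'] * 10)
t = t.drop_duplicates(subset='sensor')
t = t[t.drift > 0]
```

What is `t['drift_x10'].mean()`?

40.0

add column drift_x10 = readings['drift'] * 10:
  sensor  drift  drift_x10
0     s7      4         40
1     s3      4         40
2     s3      4         40
3     s2      0          0
4     s2      1         10
5     s7     -1        -10
6     s3      5         50
drop duplicate sensor (keep=first):
  sensor  drift  drift_x10
0     s7      4         40
1     s3      4         40
3     s2      0          0
filter rows where drift > 0:
  sensor  drift  drift_x10
0     s7      4         40
1     s3      4         40
Taking the mean of column 'drift_x10' gives 40.0.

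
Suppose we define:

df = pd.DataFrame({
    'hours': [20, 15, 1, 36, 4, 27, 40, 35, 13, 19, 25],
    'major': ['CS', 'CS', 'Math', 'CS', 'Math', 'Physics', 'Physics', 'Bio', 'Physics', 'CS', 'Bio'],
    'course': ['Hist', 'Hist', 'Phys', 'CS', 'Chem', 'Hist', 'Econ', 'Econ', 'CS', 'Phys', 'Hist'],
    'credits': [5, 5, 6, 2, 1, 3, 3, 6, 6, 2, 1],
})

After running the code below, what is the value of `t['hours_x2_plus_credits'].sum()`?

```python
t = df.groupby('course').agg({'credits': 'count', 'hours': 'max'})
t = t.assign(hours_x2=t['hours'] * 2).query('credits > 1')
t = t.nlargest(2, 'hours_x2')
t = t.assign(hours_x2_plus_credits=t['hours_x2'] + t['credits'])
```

group by course: count(credits), max(hours):
        credits  hours
course                
CS            2     36
Chem          1      4
Econ          2     40
Hist          4     27
Phys          2     19
add column hours_x2 = t['hours'] * 2:
        credits  hours  hours_x2
course                          
CS            2     36        72
Chem          1      4         8
Econ          2     40        80
Hist          4     27        54
Phys          2     19        38
filter rows where credits > 1:
        credits  hours  hours_x2
course                          
CS            2     36        72
Econ          2     40        80
Hist          4     27        54
Phys          2     19        38
take 2 rows with largest hours_x2:
        credits  hours  hours_x2
course                          
Econ          2     40        80
CS            2     36        72
add column hours_x2_plus_credits = t['hours_x2'] + t['credits']:
        credits  hours  hours_x2  hours_x2_plus_credits
course                                                 
Econ          2     40        80                     82
CS            2     36        72                     74
sum of column 'hours_x2_plus_credits' → 156

156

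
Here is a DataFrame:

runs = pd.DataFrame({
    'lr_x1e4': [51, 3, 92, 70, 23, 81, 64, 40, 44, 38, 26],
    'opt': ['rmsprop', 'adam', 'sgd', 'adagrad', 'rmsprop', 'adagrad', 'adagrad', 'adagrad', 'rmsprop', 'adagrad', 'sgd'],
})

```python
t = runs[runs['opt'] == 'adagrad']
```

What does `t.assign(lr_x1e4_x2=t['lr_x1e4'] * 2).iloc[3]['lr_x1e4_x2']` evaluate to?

80

filter rows where opt == 'adagrad':
   lr_x1e4      opt
3       70  adagrad
5       81  adagrad
6       64  adagrad
7       40  adagrad
9       38  adagrad
add column lr_x1e4_x2 = t['lr_x1e4'] * 2:
   lr_x1e4      opt  lr_x1e4_x2
3       70  adagrad         140
5       81  adagrad         162
6       64  adagrad         128
7       40  adagrad          80
9       38  adagrad          76
Taking the value at position 3, column 'lr_x1e4_x2' gives 80.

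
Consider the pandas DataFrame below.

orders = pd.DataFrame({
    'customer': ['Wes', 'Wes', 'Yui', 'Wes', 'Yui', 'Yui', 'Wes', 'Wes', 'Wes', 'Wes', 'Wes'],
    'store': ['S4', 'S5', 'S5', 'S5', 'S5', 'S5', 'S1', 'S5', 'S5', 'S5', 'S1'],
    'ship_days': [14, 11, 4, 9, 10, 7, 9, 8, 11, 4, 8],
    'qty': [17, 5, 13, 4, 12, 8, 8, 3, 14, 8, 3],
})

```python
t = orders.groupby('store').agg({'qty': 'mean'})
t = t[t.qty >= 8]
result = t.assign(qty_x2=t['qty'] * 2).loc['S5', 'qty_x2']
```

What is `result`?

16.75

group by store, mean of qty:
          qty
store        
S1      5.500
S4     17.000
S5      8.375
filter rows where qty >= 8:
          qty
store        
S4     17.000
S5      8.375
add column qty_x2 = t['qty'] * 2:
          qty  qty_x2
store                
S4     17.000   34.00
S5      8.375   16.75
So loc['S5', 'qty_x2'] = 16.75.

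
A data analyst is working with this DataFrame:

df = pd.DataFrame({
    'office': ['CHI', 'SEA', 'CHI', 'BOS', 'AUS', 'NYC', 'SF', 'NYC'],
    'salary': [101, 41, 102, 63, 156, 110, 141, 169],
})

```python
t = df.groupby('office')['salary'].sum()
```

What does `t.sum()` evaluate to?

883

group by office, sum of salary:
office
AUS    156
BOS     63
CHI    203
NYC    279
SEA     41
SF     141
Name: salary, dtype: int64
Finally, sum of the resulting series = 883.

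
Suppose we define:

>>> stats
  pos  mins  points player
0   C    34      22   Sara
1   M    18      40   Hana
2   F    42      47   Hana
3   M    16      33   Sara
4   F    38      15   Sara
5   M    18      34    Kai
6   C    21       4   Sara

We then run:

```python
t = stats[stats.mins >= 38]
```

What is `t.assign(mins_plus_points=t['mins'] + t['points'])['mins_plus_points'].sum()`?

142

filter rows where mins >= 38:
  pos  mins  points player
2   F    42      47   Hana
4   F    38      15   Sara
add column mins_plus_points = t['mins'] + t['points']:
  pos  mins  points player  mins_plus_points
2   F    42      47   Hana                89
4   F    38      15   Sara                53
Reading off the sum of column 'mins_plus_points', we get 142.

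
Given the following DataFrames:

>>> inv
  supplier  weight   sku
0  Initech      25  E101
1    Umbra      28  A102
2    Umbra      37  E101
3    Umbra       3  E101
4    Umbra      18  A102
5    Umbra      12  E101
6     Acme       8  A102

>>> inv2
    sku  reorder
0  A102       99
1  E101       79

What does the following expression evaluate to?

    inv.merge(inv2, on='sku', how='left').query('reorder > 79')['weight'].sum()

54

merge on 'sku' (how='left') → 7 rows:
  supplier  weight   sku  reorder
0  Initech      25  E101       79
1    Umbra      28  A102       99
2    Umbra      37  E101       79
3    Umbra       3  E101       79
4    Umbra      18  A102       99
5    Umbra      12  E101       79
6     Acme       8  A102       99
filter rows where reorder > 79:
  supplier  weight   sku  reorder
1    Umbra      28  A102       99
4    Umbra      18  A102       99
6     Acme       8  A102       99
The sum of column 'weight' is 54.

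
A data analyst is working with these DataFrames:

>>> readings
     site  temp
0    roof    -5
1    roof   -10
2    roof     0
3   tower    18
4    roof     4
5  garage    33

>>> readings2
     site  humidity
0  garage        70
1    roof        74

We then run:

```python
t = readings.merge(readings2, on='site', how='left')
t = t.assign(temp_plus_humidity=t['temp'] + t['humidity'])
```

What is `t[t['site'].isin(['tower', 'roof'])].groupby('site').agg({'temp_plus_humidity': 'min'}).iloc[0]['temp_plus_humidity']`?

merge on 'site' (how='left') → 6 rows:
     site  temp  humidity
0    roof    -5      74.0
1    roof   -10      74.0
2    roof     0      74.0
3   tower    18       NaN
4    roof     4      74.0
5  garage    33      70.0
add column temp_plus_humidity = t['temp'] + t['humidity']:
     site  temp  humidity  temp_plus_humidity
0    roof    -5      74.0                69.0
1    roof   -10      74.0                64.0
2    roof     0      74.0                74.0
3   tower    18       NaN                 NaN
4    roof     4      74.0                78.0
5  garage    33      70.0               103.0
filter rows where site in ['tower', 'roof']:
    site  temp  humidity  temp_plus_humidity
0   roof    -5      74.0                69.0
1   roof   -10      74.0                64.0
2   roof     0      74.0                74.0
3  tower    18       NaN                 NaN
4   roof     4      74.0                78.0
group by site, min of temp_plus_humidity:
       temp_plus_humidity
site                     
roof                 64.0
tower                 NaN

64.0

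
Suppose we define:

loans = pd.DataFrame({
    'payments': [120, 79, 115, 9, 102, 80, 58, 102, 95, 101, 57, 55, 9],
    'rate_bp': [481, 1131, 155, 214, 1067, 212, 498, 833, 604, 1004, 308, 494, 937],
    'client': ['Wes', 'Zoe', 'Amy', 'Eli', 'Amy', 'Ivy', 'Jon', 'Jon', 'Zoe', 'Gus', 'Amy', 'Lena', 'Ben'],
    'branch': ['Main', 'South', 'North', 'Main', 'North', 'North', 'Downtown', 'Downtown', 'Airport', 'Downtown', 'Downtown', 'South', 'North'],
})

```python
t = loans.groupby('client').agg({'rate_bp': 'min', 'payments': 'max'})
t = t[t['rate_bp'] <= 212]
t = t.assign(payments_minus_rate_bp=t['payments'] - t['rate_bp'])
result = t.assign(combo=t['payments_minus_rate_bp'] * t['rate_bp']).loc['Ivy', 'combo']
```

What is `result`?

group by client: min(rate_bp), max(payments):
        rate_bp  payments
client                   
Amy         155       115
Ben         937         9
Eli         214         9
Gus        1004       101
Ivy         212        80
Jon         498       102
Lena        494        55
Wes         481       120
Zoe         604        95
filter rows where rate_bp <= 212:
        rate_bp  payments
client                   
Amy         155       115
Ivy         212        80
add column payments_minus_rate_bp = t['payments'] - t['rate_bp']:
        rate_bp  payments  payments_minus_rate_bp
client                                           
Amy         155       115                     -40
Ivy         212        80                    -132
add column combo = t['payments_minus_rate_bp'] * t['rate_bp']:
        rate_bp  payments  payments_minus_rate_bp  combo
client                                                  
Amy         155       115                     -40  -6200
Ivy         212        80                    -132 -27984
The value at row 'Ivy', column 'combo' is -27984.

-27984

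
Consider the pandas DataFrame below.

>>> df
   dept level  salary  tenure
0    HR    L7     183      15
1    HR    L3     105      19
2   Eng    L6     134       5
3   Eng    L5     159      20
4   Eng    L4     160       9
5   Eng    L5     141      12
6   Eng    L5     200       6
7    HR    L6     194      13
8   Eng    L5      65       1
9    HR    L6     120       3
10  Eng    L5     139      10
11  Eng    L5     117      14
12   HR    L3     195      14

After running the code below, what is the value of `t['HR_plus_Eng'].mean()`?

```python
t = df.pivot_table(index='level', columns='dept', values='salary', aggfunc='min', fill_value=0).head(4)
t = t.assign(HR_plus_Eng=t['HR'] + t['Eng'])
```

146.0

pivot: rows=level, cols=dept, min(salary):
dept   Eng   HR
level          
L3       0  105
L4     160    0
L5      65    0
L6     134  120
L7       0  183
take first 4 rows:
dept   Eng   HR
level          
L3       0  105
L4     160    0
L5      65    0
L6     134  120
add column HR_plus_Eng = t['HR'] + t['Eng']:
dept   Eng   HR  HR_plus_Eng
level                       
L3       0  105          105
L4     160    0          160
L5      65    0           65
L6     134  120          254
Hence 146.0.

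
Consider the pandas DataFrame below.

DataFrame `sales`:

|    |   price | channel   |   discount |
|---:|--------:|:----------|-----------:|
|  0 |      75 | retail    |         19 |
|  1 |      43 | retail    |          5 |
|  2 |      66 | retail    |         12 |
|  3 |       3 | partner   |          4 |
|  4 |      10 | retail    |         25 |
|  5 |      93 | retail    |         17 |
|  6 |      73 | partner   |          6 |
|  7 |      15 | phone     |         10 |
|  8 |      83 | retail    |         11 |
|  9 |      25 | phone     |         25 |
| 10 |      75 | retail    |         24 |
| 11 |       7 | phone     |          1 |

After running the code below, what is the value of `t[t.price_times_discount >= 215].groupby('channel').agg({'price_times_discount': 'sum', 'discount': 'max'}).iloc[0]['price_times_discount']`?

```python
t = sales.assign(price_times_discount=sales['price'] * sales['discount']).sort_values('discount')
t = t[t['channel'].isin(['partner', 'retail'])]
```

add column price_times_discount = sales['price'] * sales['discount']:
    price  channel  discount  price_times_discount
0      75   retail        19                  1425
1      43   retail         5                   215
2      66   retail        12                   792
3       3  partner         4                    12
4      10   retail        25                   250
5      93   retail        17                  1581
6      73  partner         6                   438
7      15    phone        10                   150
8      83   retail        11                   913
9      25    phone        25                   625
10     75   retail        24                  1800
11      7    phone         1                     7
sort by discount:
    price  channel  discount  price_times_discount
11      7    phone         1                     7
3       3  partner         4                    12
1      43   retail         5                   215
6      73  partner         6                   438
7      15    phone        10                   150
8      83   retail        11                   913
2      66   retail        12                   792
5      93   retail        17                  1581
0      75   retail        19                  1425
10     75   retail        24                  1800
4      10   retail        25                   250
9      25    phone        25                   625
filter rows where channel in ['partner', 'retail']:
    price  channel  discount  price_times_discount
3       3  partner         4                    12
1      43   retail         5                   215
6      73  partner         6                   438
8      83   retail        11                   913
2      66   retail        12                   792
5      93   retail        17                  1581
0      75   retail        19                  1425
10     75   retail        24                  1800
4      10   retail        25                   250
filter rows where price_times_discount >= 215:
    price  channel  discount  price_times_discount
1      43   retail         5                   215
6      73  partner         6                   438
8      83   retail        11                   913
2      66   retail        12                   792
5      93   retail        17                  1581
0      75   retail        19                  1425
10     75   retail        24                  1800
4      10   retail        25                   250
group by channel: sum(price_times_discount), max(discount):
         price_times_discount  discount
channel                                
partner                   438         6
retail                   6976        25
So iloc[0]['price_times_discount'] = 438.

438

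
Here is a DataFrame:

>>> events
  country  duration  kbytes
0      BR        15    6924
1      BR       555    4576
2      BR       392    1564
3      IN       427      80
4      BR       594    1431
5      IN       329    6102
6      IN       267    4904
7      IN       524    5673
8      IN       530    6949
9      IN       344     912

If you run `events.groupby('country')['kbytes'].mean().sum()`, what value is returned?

group by country, mean of kbytes:
country
BR    3623.750000
IN    4103.333333
Name: kbytes, dtype: float64
Then the sum of the resulting series: 7727.08333333

7727.08333333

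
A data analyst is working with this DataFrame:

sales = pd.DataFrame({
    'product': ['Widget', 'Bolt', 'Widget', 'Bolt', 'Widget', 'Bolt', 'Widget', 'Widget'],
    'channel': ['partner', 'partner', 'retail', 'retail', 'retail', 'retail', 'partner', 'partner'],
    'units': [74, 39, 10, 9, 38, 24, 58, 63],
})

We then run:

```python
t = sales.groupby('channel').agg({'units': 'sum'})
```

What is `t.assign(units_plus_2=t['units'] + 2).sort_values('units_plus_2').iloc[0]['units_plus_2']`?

group by channel, sum of units:
         units
channel       
partner    234
retail      81
add column units_plus_2 = t['units'] + 2:
         units  units_plus_2
channel                     
partner    234           236
retail      81            83
sort by units_plus_2:
         units  units_plus_2
channel                     
retail      81            83
partner    234           236
Reading off the value at position 0, column 'units_plus_2', we get 83.

83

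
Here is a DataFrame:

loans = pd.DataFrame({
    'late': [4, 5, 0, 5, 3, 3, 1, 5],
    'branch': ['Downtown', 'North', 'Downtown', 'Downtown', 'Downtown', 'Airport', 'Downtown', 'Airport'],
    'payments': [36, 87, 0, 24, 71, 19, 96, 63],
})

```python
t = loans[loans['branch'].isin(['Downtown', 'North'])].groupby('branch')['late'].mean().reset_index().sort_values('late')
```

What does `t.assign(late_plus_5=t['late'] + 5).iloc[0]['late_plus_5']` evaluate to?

filter rows where branch in ['Downtown', 'North']:
   late    branch  payments
0     4  Downtown        36
1     5     North        87
2     0  Downtown         0
3     5  Downtown        24
4     3  Downtown        71
6     1  Downtown        96
group by branch, mean of late:
branch
Downtown    2.6
North       5.0
Name: late, dtype: float64
reset_index():
     branch  late
0  Downtown   2.6
1     North   5.0
sort by late:
     branch  late
0  Downtown   2.6
1     North   5.0
add column late_plus_5 = t['late'] + 5:
     branch  late  late_plus_5
0  Downtown   2.6          7.6
1     North   5.0         10.0

7.6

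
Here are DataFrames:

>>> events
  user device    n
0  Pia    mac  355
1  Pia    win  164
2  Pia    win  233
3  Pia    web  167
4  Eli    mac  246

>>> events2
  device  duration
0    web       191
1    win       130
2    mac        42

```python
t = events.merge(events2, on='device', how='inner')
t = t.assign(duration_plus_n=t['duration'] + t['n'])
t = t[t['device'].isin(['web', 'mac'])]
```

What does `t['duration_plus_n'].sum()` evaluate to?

1043

merge on 'device' (how='inner') → 5 rows:
  user device    n  duration
0  Pia    mac  355        42
1  Pia    win  164       130
2  Pia    win  233       130
3  Pia    web  167       191
4  Eli    mac  246        42
add column duration_plus_n = t['duration'] + t['n']:
  user device    n  duration  duration_plus_n
0  Pia    mac  355        42              397
1  Pia    win  164       130              294
2  Pia    win  233       130              363
3  Pia    web  167       191              358
4  Eli    mac  246        42              288
filter rows where device in ['web', 'mac']:
  user device    n  duration  duration_plus_n
0  Pia    mac  355        42              397
3  Pia    web  167       191              358
4  Eli    mac  246        42              288
sum of column 'duration_plus_n' → 1043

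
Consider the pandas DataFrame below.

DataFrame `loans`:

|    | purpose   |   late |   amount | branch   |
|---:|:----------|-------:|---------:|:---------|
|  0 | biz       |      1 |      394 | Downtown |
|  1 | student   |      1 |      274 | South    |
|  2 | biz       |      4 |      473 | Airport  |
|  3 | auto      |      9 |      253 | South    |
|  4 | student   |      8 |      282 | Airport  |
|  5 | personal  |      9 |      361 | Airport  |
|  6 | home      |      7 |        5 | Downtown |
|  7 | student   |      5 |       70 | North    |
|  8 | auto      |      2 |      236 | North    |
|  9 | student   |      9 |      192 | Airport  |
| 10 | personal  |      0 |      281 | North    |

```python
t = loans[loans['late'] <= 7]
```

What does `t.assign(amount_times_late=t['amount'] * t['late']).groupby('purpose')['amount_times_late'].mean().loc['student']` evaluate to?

312.0

filter rows where late <= 7:
     purpose  late  amount    branch
0        biz     1     394  Downtown
1    student     1     274     South
2        biz     4     473   Airport
6       home     7       5  Downtown
7    student     5      70     North
8       auto     2     236     North
10  personal     0     281     North
add column amount_times_late = t['amount'] * t['late']:
     purpose  late  amount    branch  amount_times_late
0        biz     1     394  Downtown                394
1    student     1     274     South                274
2        biz     4     473   Airport               1892
6       home     7       5  Downtown                 35
7    student     5      70     North                350
8       auto     2     236     North                472
10  personal     0     281     North                  0
group by purpose, mean of amount_times_late:
purpose
auto         472.0
biz         1143.0
home          35.0
personal       0.0
student      312.0
Name: amount_times_late, dtype: float64
Reading off the value at index 'student', we get 312.0.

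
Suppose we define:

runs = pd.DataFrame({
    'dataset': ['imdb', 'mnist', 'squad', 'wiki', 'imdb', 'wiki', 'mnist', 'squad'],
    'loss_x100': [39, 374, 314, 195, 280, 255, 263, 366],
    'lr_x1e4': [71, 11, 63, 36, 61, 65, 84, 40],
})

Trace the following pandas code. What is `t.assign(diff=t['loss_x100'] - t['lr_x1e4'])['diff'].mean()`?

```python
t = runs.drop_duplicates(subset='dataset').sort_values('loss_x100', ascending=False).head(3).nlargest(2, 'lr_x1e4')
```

drop duplicate dataset (keep=first):
  dataset  loss_x100  lr_x1e4
0    imdb         39       71
1   mnist        374       11
2   squad        314       63
3    wiki        195       36
sort by loss_x100 descending:
  dataset  loss_x100  lr_x1e4
1   mnist        374       11
2   squad        314       63
3    wiki        195       36
0    imdb         39       71
take first 3 rows:
  dataset  loss_x100  lr_x1e4
1   mnist        374       11
2   squad        314       63
3    wiki        195       36
take 2 rows with largest lr_x1e4:
  dataset  loss_x100  lr_x1e4
2   squad        314       63
3    wiki        195       36
add column diff = t['loss_x100'] - t['lr_x1e4']:
  dataset  loss_x100  lr_x1e4  diff
2   squad        314       63   251
3    wiki        195       36   159
Then the mean of column 'diff': 205.0

205.0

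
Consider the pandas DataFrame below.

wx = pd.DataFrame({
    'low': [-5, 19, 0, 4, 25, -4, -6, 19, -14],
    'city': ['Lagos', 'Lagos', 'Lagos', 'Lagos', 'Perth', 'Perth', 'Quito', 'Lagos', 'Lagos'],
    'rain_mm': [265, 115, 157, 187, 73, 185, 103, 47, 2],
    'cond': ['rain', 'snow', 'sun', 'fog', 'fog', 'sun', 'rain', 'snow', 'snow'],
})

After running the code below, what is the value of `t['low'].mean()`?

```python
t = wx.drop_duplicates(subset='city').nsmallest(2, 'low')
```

-5.5

drop duplicate city (keep=first):
   low   city  rain_mm  cond
0   -5  Lagos      265  rain
4   25  Perth       73   fog
6   -6  Quito      103  rain
take 2 rows with smallest low:
   low   city  rain_mm  cond
6   -6  Quito      103  rain
0   -5  Lagos      265  rain
So mean() = -5.5.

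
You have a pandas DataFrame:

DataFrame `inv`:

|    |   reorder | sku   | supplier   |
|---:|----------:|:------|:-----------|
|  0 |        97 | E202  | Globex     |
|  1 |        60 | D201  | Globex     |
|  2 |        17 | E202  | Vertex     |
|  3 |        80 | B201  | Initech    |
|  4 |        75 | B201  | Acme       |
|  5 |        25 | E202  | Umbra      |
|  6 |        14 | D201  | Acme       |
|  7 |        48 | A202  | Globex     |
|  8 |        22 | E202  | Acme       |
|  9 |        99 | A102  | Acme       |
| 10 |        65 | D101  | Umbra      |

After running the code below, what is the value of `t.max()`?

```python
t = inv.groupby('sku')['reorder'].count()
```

4

group by sku, count of reorder:
sku
A102    1
A202    1
B201    2
D101    1
D201    2
E202    4
Name: reorder, dtype: int64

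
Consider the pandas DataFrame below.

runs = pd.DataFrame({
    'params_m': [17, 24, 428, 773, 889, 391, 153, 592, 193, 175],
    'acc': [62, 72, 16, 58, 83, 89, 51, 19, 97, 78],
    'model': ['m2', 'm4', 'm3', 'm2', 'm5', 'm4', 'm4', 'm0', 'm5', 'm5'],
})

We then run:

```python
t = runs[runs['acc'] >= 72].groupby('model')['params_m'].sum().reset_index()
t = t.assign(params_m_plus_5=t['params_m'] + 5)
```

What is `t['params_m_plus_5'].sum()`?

1682

filter rows where acc >= 72:
   params_m  acc model
1        24   72    m4
4       889   83    m5
5       391   89    m4
8       193   97    m5
9       175   78    m5
group by model, sum of params_m:
model
m4     415
m5    1257
Name: params_m, dtype: int64
reset_index():
  model  params_m
0    m4       415
1    m5      1257
add column params_m_plus_5 = t['params_m'] + 5:
  model  params_m  params_m_plus_5
0    m4       415              420
1    m5      1257             1262
Taking the sum of column 'params_m_plus_5' gives 1682.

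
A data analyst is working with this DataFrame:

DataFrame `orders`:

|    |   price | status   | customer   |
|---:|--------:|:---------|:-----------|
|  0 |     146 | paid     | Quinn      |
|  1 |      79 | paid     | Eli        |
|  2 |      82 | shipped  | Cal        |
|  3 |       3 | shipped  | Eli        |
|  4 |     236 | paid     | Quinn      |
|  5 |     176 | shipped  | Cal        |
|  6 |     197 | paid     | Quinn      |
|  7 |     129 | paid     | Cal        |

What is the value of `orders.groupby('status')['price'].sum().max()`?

787

group by status, sum of price:
status
paid       787
shipped    261
Name: price, dtype: int64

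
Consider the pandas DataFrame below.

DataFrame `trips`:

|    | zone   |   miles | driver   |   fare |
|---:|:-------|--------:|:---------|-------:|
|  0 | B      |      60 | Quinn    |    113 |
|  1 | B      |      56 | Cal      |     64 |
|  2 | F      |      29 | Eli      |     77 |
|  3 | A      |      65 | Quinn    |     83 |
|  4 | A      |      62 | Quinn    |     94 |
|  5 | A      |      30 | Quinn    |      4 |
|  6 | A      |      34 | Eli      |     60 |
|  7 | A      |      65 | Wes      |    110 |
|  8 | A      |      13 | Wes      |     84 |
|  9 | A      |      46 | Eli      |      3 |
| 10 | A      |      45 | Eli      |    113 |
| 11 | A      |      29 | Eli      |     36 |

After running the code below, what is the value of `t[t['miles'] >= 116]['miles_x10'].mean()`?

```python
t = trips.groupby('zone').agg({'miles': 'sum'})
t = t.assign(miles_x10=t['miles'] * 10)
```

2525.0

group by zone, sum of miles:
      miles
zone       
A       389
B       116
F        29
add column miles_x10 = t['miles'] * 10:
      miles  miles_x10
zone                  
A       389       3890
B       116       1160
F        29        290
filter rows where miles >= 116:
      miles  miles_x10
zone                  
A       389       3890
B       116       1160
mean of column 'miles_x10' → 2525.0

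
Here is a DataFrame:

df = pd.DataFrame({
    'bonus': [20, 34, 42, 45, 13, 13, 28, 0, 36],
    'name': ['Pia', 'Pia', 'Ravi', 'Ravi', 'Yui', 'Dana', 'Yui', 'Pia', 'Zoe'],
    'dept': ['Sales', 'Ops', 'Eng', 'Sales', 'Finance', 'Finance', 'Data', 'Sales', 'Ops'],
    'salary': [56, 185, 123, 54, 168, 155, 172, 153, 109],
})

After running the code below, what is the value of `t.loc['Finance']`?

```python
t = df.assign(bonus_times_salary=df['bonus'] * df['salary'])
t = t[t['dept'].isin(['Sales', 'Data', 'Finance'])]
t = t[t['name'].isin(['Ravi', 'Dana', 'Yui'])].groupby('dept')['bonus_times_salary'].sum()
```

add column bonus_times_salary = df['bonus'] * df['salary']:
   bonus  name     dept  salary  bonus_times_salary
0     20   Pia    Sales      56                1120
1     34   Pia      Ops     185                6290
2     42  Ravi      Eng     123                5166
3     45  Ravi    Sales      54                2430
4     13   Yui  Finance     168                2184
5     13  Dana  Finance     155                2015
6     28   Yui     Data     172                4816
7      0   Pia    Sales     153                   0
8     36   Zoe      Ops     109                3924
filter rows where dept in ['Sales', 'Data', 'Finance']:
   bonus  name     dept  salary  bonus_times_salary
0     20   Pia    Sales      56                1120
3     45  Ravi    Sales      54                2430
4     13   Yui  Finance     168                2184
5     13  Dana  Finance     155                2015
6     28   Yui     Data     172                4816
7      0   Pia    Sales     153                   0
filter rows where name in ['Ravi', 'Dana', 'Yui']:
   bonus  name     dept  salary  bonus_times_salary
3     45  Ravi    Sales      54                2430
4     13   Yui  Finance     168                2184
5     13  Dana  Finance     155                2015
6     28   Yui     Data     172                4816
group by dept, sum of bonus_times_salary:
dept
Data       4816
Finance    4199
Sales      2430
Name: bonus_times_salary, dtype: int64

4199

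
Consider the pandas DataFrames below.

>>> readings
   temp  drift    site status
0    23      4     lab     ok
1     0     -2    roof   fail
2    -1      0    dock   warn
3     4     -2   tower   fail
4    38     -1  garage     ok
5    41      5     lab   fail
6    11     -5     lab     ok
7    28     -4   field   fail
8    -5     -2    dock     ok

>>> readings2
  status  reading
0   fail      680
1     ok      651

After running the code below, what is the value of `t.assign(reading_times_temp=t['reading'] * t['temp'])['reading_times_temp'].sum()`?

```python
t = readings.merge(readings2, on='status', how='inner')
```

93257

merge on 'status' (how='inner') → 8 rows:
   temp  drift    site status  reading
0    23      4     lab     ok      651
1     0     -2    roof   fail      680
2     4     -2   tower   fail      680
3    38     -1  garage     ok      651
4    41      5     lab   fail      680
5    11     -5     lab     ok      651
6    28     -4   field   fail      680
7    -5     -2    dock     ok      651
add column reading_times_temp = t['reading'] * t['temp']:
   temp  drift    site status  reading  reading_times_temp
0    23      4     lab     ok      651               14973
1     0     -2    roof   fail      680                   0
2     4     -2   tower   fail      680                2720
3    38     -1  garage     ok      651               24738
4    41      5     lab   fail      680               27880
5    11     -5     lab     ok      651                7161
6    28     -4   field   fail      680               19040
7    -5     -2    dock     ok      651               -3255
Then the sum of column 'reading_times_temp': 93257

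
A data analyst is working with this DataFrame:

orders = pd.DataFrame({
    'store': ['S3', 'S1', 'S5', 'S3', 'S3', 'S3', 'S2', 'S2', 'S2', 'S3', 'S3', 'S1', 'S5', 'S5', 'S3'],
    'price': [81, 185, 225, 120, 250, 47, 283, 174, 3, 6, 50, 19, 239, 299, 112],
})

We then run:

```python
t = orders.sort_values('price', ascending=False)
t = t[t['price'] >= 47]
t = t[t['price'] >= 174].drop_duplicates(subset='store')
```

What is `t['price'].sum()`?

sort by price descending:
   store  price
13    S5    299
6     S2    283
4     S3    250
12    S5    239
2     S5    225
1     S1    185
7     S2    174
3     S3    120
14    S3    112
0     S3     81
10    S3     50
5     S3     47
11    S1     19
9     S3      6
8     S2      3
filter rows where price >= 47:
   store  price
13    S5    299
6     S2    283
4     S3    250
12    S5    239
2     S5    225
1     S1    185
7     S2    174
3     S3    120
14    S3    112
0     S3     81
10    S3     50
5     S3     47
filter rows where price >= 174:
   store  price
13    S5    299
6     S2    283
4     S3    250
12    S5    239
2     S5    225
1     S1    185
7     S2    174
drop duplicate store (keep=first):
   store  price
13    S5    299
6     S2    283
4     S3    250
1     S1    185
Taking the sum of column 'price' gives 1017.

1017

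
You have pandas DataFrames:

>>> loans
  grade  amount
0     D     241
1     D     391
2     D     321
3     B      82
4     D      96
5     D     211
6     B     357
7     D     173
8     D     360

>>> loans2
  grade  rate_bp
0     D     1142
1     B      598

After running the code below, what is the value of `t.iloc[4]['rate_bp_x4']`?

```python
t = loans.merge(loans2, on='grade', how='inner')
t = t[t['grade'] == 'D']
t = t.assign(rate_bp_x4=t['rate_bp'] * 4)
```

4568

merge on 'grade' (how='inner') → 9 rows:
  grade  amount  rate_bp
0     D     241     1142
1     D     391     1142
2     D     321     1142
3     B      82      598
4     D      96     1142
5     D     211     1142
6     B     357      598
7     D     173     1142
8     D     360     1142
filter rows where grade == 'D':
  grade  amount  rate_bp
0     D     241     1142
1     D     391     1142
2     D     321     1142
4     D      96     1142
5     D     211     1142
7     D     173     1142
8     D     360     1142
add column rate_bp_x4 = t['rate_bp'] * 4:
  grade  amount  rate_bp  rate_bp_x4
0     D     241     1142        4568
1     D     391     1142        4568
2     D     321     1142        4568
4     D      96     1142        4568
5     D     211     1142        4568
7     D     173     1142        4568
8     D     360     1142        4568
Then the value at position 4, column 'rate_bp_x4': 4568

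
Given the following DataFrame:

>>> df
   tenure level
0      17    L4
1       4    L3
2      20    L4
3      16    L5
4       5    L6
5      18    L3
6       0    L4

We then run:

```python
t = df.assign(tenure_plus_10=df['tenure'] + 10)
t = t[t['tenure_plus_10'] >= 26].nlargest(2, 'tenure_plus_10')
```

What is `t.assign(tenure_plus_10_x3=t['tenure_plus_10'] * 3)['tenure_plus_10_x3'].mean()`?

add column tenure_plus_10 = df['tenure'] + 10:
   tenure level  tenure_plus_10
0      17    L4              27
1       4    L3              14
2      20    L4              30
3      16    L5              26
4       5    L6              15
5      18    L3              28
6       0    L4              10
filter rows where tenure_plus_10 >= 26:
   tenure level  tenure_plus_10
0      17    L4              27
2      20    L4              30
3      16    L5              26
5      18    L3              28
take 2 rows with largest tenure_plus_10:
   tenure level  tenure_plus_10
2      20    L4              30
5      18    L3              28
add column tenure_plus_10_x3 = t['tenure_plus_10'] * 3:
   tenure level  tenure_plus_10  tenure_plus_10_x3
2      20    L4              30                 90
5      18    L3              28                 84
Then the mean of column 'tenure_plus_10_x3': 87.0

87.0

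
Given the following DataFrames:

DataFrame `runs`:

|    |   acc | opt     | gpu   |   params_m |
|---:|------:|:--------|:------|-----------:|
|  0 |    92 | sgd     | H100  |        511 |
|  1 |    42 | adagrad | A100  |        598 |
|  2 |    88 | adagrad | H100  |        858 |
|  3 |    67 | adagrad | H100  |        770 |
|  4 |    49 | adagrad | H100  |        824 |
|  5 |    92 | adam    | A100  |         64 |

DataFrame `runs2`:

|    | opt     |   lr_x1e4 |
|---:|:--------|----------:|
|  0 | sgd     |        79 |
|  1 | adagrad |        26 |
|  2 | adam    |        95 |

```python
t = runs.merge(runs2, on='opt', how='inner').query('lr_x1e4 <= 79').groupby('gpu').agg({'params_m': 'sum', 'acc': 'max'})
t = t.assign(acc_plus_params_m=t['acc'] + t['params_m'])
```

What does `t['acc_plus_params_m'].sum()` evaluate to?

merge on 'opt' (how='inner') → 6 rows:
   acc      opt   gpu  params_m  lr_x1e4
0   92      sgd  H100       511       79
1   42  adagrad  A100       598       26
2   88  adagrad  H100       858       26
3   67  adagrad  H100       770       26
4   49  adagrad  H100       824       26
5   92     adam  A100        64       95
filter rows where lr_x1e4 <= 79:
   acc      opt   gpu  params_m  lr_x1e4
0   92      sgd  H100       511       79
1   42  adagrad  A100       598       26
2   88  adagrad  H100       858       26
3   67  adagrad  H100       770       26
4   49  adagrad  H100       824       26
group by gpu: sum(params_m), max(acc):
      params_m  acc
gpu                
A100       598   42
H100      2963   92
add column acc_plus_params_m = t['acc'] + t['params_m']:
      params_m  acc  acc_plus_params_m
gpu                                   
A100       598   42                640
H100      2963   92               3055
Then the sum of column 'acc_plus_params_m': 3695

3695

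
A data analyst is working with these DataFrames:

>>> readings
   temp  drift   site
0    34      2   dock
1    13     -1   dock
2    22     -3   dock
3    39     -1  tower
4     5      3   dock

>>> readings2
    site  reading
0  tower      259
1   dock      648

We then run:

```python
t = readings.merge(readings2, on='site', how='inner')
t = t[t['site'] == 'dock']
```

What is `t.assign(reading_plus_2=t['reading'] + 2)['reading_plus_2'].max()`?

merge on 'site' (how='inner') → 5 rows:
   temp  drift   site  reading
0    34      2   dock      648
1    13     -1   dock      648
2    22     -3   dock      648
3    39     -1  tower      259
4     5      3   dock      648
filter rows where site == 'dock':
   temp  drift  site  reading
0    34      2  dock      648
1    13     -1  dock      648
2    22     -3  dock      648
4     5      3  dock      648
add column reading_plus_2 = t['reading'] + 2:
   temp  drift  site  reading  reading_plus_2
0    34      2  dock      648             650
1    13     -1  dock      648             650
2    22     -3  dock      648             650
4     5      3  dock      648             650
The max of column 'reading_plus_2' is 650.

650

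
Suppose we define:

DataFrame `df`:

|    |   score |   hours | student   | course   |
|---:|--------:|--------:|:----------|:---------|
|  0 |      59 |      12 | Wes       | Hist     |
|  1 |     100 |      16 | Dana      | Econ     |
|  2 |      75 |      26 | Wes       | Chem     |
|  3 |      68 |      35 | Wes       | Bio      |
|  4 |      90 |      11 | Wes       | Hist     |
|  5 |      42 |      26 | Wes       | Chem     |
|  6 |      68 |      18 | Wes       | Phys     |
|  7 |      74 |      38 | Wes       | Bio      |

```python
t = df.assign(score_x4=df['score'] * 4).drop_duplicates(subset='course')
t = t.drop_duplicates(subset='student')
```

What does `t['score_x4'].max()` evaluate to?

400

add column score_x4 = df['score'] * 4:
   score  hours student course  score_x4
0     59     12     Wes   Hist       236
1    100     16    Dana   Econ       400
2     75     26     Wes   Chem       300
3     68     35     Wes    Bio       272
4     90     11     Wes   Hist       360
5     42     26     Wes   Chem       168
6     68     18     Wes   Phys       272
7     74     38     Wes    Bio       296
drop duplicate course (keep=first):
   score  hours student course  score_x4
0     59     12     Wes   Hist       236
1    100     16    Dana   Econ       400
2     75     26     Wes   Chem       300
3     68     35     Wes    Bio       272
6     68     18     Wes   Phys       272
drop duplicate student (keep=first):
   score  hours student course  score_x4
0     59     12     Wes   Hist       236
1    100     16    Dana   Econ       400
Taking the max of column 'score_x4' gives 400.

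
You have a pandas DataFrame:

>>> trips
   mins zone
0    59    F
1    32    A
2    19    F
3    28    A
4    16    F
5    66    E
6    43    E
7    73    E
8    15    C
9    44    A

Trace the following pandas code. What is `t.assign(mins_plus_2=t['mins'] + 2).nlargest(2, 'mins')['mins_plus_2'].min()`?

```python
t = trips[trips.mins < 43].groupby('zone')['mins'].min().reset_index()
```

18

filter rows where mins < 43:
   mins zone
1    32    A
2    19    F
3    28    A
4    16    F
8    15    C
group by zone, min of mins:
zone
A    28
C    15
F    16
Name: mins, dtype: int64
reset_index():
  zone  mins
0    A    28
1    C    15
2    F    16
add column mins_plus_2 = t['mins'] + 2:
  zone  mins  mins_plus_2
0    A    28           30
1    C    15           17
2    F    16           18
take 2 rows with largest mins:
  zone  mins  mins_plus_2
0    A    28           30
2    F    16           18
Then the min of column 'mins_plus_2': 18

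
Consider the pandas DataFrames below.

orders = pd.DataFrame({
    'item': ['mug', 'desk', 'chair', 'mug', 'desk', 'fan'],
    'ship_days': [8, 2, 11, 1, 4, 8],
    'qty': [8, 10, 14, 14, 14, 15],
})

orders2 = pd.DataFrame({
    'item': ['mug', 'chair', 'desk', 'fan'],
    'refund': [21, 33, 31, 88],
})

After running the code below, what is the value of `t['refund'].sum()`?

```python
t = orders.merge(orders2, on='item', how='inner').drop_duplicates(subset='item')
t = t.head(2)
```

merge on 'item' (how='inner') → 6 rows:
    item  ship_days  qty  refund
0    mug          8    8      21
1   desk          2   10      31
2  chair         11   14      33
3    mug          1   14      21
4   desk          4   14      31
5    fan          8   15      88
drop duplicate item (keep=first):
    item  ship_days  qty  refund
0    mug          8    8      21
1   desk          2   10      31
2  chair         11   14      33
5    fan          8   15      88
take first 2 rows:
   item  ship_days  qty  refund
0   mug          8    8      21
1  desk          2   10      31
Finally, sum of column 'refund' = 52.

52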